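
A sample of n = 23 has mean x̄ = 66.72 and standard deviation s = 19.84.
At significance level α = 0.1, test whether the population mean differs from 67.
One-sample t-test:
H₀: μ = 67
H₁: μ ≠ 67
df = n - 1 = 22
t = (x̄ - μ₀) / (s/√n) = (66.72 - 67) / (19.84/√23) = -0.068
p-value = 0.9466

Since p-value > α = 0.1, we fail to reject H₀.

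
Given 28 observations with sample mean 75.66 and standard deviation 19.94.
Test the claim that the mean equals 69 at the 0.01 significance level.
One-sample t-test:
H₀: μ = 69
H₁: μ ≠ 69
df = n - 1 = 27
t = (x̄ - μ₀) / (s/√n) = (75.66 - 69) / (19.94/√28) = 1.767
p-value = 0.0885

Since p-value > α = 0.01, we fail to reject H₀.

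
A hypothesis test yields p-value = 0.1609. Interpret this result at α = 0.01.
Since p = 0.1609 > α = 0.01, fail to reject H₀.
There is insufficient evidence to reject the null hypothesis; the result is not statistically significant at the 0.01 level.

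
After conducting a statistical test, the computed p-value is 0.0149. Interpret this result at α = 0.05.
Since p = 0.0149 < α = 0.05, reject H₀.
There is sufficient evidence to reject the null hypothesis; the result is statistically significant at the 0.05 level.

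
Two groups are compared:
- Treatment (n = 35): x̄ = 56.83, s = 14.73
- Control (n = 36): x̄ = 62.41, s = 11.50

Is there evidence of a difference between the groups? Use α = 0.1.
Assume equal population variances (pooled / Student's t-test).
Student's two-sample t-test (equal variances):
H₀: μ₁ = μ₂
H₁: μ₁ ≠ μ₂
df = n₁ + n₂ - 2 = 69
Pooled variance s_p² = [(n₁-1)s₁² + (n₂-1)s₂²] / (n₁ + n₂ - 2) = [(34)(14.73²) + (35)(11.50²)] / 69 = 173.9975
SE = √(s_p²(1/n₁ + 1/n₂)) = √(173.9975 × (1/35 + 1/36)) = 3.1312
t = (x̄₁ - x̄₂) / SE = (56.83 - 62.41) / 3.1312 = -5.58 / 3.1312 = -1.782
p-value = 0.0791

Since p-value < α = 0.1, we reject H₀.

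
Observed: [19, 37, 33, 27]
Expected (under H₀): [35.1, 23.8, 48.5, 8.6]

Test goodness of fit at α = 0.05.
Chi-square goodness of fit test:
H₀: observed counts match expected distribution
H₁: observed counts differ from expected distribution
df = k - 1 = 3
χ² = Σ(O - E)²/E
   = (19 - 35.1)²/35.1 + (37 - 23.8)²/23.8 + (33 - 48.5)²/48.5 + (27 - 8.6)²/8.6
   = 7.385 + 7.321 + 4.954 + 39.367
   = 59.03
p-value < 0.0001

Since p-value < α = 0.05, we reject H₀.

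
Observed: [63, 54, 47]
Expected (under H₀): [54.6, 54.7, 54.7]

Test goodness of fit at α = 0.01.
Chi-square goodness of fit test:
H₀: observed counts match expected distribution
H₁: observed counts differ from expected distribution
df = k - 1 = 2
χ² = Σ(O - E)²/E
   = (63 - 54.6)²/54.6 + (54 - 54.7)²/54.7 + (47 - 54.7)²/54.7
   = 1.292 + 0.009 + 1.084
   = 2.39
p-value = 0.3034

Since p-value > α = 0.01, we fail to reject H₀.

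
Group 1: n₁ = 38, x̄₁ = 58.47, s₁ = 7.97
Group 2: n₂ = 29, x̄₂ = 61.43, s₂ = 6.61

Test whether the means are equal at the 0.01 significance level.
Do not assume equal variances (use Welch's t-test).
Welch's two-sample t-test:
H₀: μ₁ = μ₂
H₁: μ₁ ≠ μ₂
s₁²/n₁ = 7.97²/38 = 1.6716,  s₂²/n₂ = 6.61²/29 = 1.5066
SE = √(s₁²/n₁ + s₂²/n₂) = √(1.6716 + 1.5066) = 1.7828
df (Welch-Satterthwaite) = (s₁²/n₁ + s₂²/n₂)² / [(s₁²/n₁)²/(n₁-1) + (s₂²/n₂)²/(n₂-1)] ≈ 64.51
t = (x̄₁ - x̄₂) / SE = (58.47 - 61.43) / 1.7828 = -2.96 / 1.7828 = -1.660
p-value = 0.1017

Since p-value > α = 0.01, we fail to reject H₀.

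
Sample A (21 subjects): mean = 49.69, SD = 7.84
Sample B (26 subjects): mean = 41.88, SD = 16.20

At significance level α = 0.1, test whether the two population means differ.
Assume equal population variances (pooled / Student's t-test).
Student's two-sample t-test (equal variances):
H₀: μ₁ = μ₂
H₁: μ₁ ≠ μ₂
df = n₁ + n₂ - 2 = 45
Pooled variance s_p² = [(n₁-1)s₁² + (n₂-1)s₂²] / (n₁ + n₂ - 2) = [(20)(7.84²) + (25)(16.20²)] / 45 = 173.1180
SE = √(s_p²(1/n₁ + 1/n₂)) = √(173.1180 × (1/21 + 1/26)) = 3.8603
t = (x̄₁ - x̄₂) / SE = (49.69 - 41.88) / 3.8603 = 7.81 / 3.8603 = 2.023
p-value = 0.0490

Since p-value < α = 0.1, we reject H₀.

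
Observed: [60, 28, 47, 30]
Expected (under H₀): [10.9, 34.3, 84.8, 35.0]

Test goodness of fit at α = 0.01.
Chi-square goodness of fit test:
H₀: observed counts match expected distribution
H₁: observed counts differ from expected distribution
df = k - 1 = 3
χ² = Σ(O - E)²/E
   = (60 - 10.9)²/10.9 + (28 - 34.3)²/34.3 + (47 - 84.8)²/84.8 + (30 - 35.0)²/35.0
   = 221.175 + 1.157 + 16.850 + 0.714
   = 239.90
p-value < 0.0001

Since p-value < α = 0.01, we reject H₀.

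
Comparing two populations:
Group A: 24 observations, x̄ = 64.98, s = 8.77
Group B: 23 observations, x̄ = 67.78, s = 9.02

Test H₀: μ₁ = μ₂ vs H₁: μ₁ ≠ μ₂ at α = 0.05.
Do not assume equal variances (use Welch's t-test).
Welch's two-sample t-test:
H₀: μ₁ = μ₂
H₁: μ₁ ≠ μ₂
s₁²/n₁ = 8.77²/24 = 3.2047,  s₂²/n₂ = 9.02²/23 = 3.5374
SE = √(s₁²/n₁ + s₂²/n₂) = √(3.2047 + 3.5374) = 2.5966
df (Welch-Satterthwaite) = (s₁²/n₁ + s₂²/n₂)² / [(s₁²/n₁)²/(n₁-1) + (s₂²/n₂)²/(n₂-1)] ≈ 44.77
t = (x̄₁ - x̄₂) / SE = (64.98 - 67.78) / 2.5966 = -2.80 / 2.5966 = -1.078
p-value = 0.2867

Since p-value > α = 0.05, we fail to reject H₀.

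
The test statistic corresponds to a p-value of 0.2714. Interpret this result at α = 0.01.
Since p = 0.2714 > α = 0.01, fail to reject H₀.
There is insufficient evidence to reject the null hypothesis; the result is not statistically significant at the 0.01 level.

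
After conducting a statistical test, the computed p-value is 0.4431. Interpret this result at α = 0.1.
Since p = 0.4431 > α = 0.1, fail to reject H₀.
There is insufficient evidence to reject the null hypothesis; the result is not statistically significant at the 0.1 level.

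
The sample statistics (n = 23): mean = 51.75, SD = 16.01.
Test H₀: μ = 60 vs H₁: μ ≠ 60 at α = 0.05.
One-sample t-test:
H₀: μ = 60
H₁: μ ≠ 60
df = n - 1 = 22
t = (x̄ - μ₀) / (s/√n) = (51.75 - 60) / (16.01/√23) = -2.471
p-value = 0.0217

Since p-value < α = 0.05, we reject H₀.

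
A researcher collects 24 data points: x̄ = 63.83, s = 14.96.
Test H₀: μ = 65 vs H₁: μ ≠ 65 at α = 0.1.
One-sample t-test:
H₀: μ = 65
H₁: μ ≠ 65
df = n - 1 = 23
t = (x̄ - μ₀) / (s/√n) = (63.83 - 65) / (14.96/√24) = -0.383
p-value = 0.7051

Since p-value > α = 0.1, we fail to reject H₀.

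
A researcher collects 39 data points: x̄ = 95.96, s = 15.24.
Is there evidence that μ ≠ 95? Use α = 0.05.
One-sample t-test:
H₀: μ = 95
H₁: μ ≠ 95
df = n - 1 = 38
t = (x̄ - μ₀) / (s/√n) = (95.96 - 95) / (15.24/√39) = 0.393
p-value = 0.6962

Since p-value > α = 0.05, we fail to reject H₀.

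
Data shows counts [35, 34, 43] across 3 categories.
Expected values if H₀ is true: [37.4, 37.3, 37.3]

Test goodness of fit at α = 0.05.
Chi-square goodness of fit test:
H₀: observed counts match expected distribution
H₁: observed counts differ from expected distribution
df = k - 1 = 2
χ² = Σ(O - E)²/E
   = (35 - 37.4)²/37.4 + (34 - 37.3)²/37.3 + (43 - 37.3)²/37.3
   = 0.154 + 0.292 + 0.871
   = 1.32
p-value = 0.5176

Since p-value > α = 0.05, we fail to reject H₀.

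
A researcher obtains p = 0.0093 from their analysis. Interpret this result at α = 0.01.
Since p = 0.0093 < α = 0.01, reject H₀.
There is sufficient evidence to reject the null hypothesis; the result is statistically significant at the 0.01 level.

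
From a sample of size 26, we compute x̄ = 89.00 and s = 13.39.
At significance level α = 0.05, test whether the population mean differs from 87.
One-sample t-test:
H₀: μ = 87
H₁: μ ≠ 87
df = n - 1 = 25
t = (x̄ - μ₀) / (s/√n) = (89.00 - 87) / (13.39/√26) = 0.762
p-value = 0.4534

Since p-value > α = 0.05, we fail to reject H₀.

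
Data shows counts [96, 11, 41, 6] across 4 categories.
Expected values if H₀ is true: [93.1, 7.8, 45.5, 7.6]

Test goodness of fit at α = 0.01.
Chi-square goodness of fit test:
H₀: observed counts match expected distribution
H₁: observed counts differ from expected distribution
df = k - 1 = 3
χ² = Σ(O - E)²/E
   = (96 - 93.1)²/93.1 + (11 - 7.8)²/7.8 + (41 - 45.5)²/45.5 + (6 - 7.6)²/7.6
   = 0.090 + 1.313 + 0.445 + 0.337
   = 2.19
p-value = 0.5349

Since p-value > α = 0.01, we fail to reject H₀.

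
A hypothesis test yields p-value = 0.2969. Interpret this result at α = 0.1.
Since p = 0.2969 > α = 0.1, fail to reject H₀.
There is insufficient evidence to reject the null hypothesis; the result is not statistically significant at the 0.1 level.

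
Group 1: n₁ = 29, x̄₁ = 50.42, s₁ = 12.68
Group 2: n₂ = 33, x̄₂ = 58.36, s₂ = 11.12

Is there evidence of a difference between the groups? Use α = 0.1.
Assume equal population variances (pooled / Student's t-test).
Student's two-sample t-test (equal variances):
H₀: μ₁ = μ₂
H₁: μ₁ ≠ μ₂
df = n₁ + n₂ - 2 = 60
Pooled variance s_p² = [(n₁-1)s₁² + (n₂-1)s₂²] / (n₁ + n₂ - 2) = [(28)(12.68²) + (32)(11.12²)] / 60 = 140.9808
SE = √(s_p²(1/n₁ + 1/n₂)) = √(140.9808 × (1/29 + 1/33)) = 3.0222
t = (x̄₁ - x̄₂) / SE = (50.42 - 58.36) / 3.0222 = -7.94 / 3.0222 = -2.627
p-value = 0.0109

Since p-value < α = 0.1, we reject H₀.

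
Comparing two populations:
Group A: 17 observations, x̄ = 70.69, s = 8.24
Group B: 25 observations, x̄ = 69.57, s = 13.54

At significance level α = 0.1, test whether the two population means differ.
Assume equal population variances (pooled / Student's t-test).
Student's two-sample t-test (equal variances):
H₀: μ₁ = μ₂
H₁: μ₁ ≠ μ₂
df = n₁ + n₂ - 2 = 40
Pooled variance s_p² = [(n₁-1)s₁² + (n₂-1)s₂²] / (n₁ + n₂ - 2) = [(16)(8.24²) + (24)(13.54²)] / 40 = 137.1580
SE = √(s_p²(1/n₁ + 1/n₂)) = √(137.1580 × (1/17 + 1/25)) = 3.6816
t = (x̄₁ - x̄₂) / SE = (70.69 - 69.57) / 3.6816 = 1.12 / 3.6816 = 0.304
p-value = 0.7625

Since p-value > α = 0.1, we fail to reject H₀.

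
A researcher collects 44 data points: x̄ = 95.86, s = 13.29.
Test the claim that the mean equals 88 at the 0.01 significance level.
One-sample t-test:
H₀: μ = 88
H₁: μ ≠ 88
df = n - 1 = 43
t = (x̄ - μ₀) / (s/√n) = (95.86 - 88) / (13.29/√44) = 3.923
p-value = 0.0003

Since p-value < α = 0.01, we reject H₀.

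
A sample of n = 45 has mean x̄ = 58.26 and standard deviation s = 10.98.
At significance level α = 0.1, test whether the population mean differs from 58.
One-sample t-test:
H₀: μ = 58
H₁: μ ≠ 58
df = n - 1 = 44
t = (x̄ - μ₀) / (s/√n) = (58.26 - 58) / (10.98/√45) = 0.159
p-value = 0.8745

Since p-value > α = 0.1, we fail to reject H₀.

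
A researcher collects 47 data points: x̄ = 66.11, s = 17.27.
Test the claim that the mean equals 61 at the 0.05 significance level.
One-sample t-test:
H₀: μ = 61
H₁: μ ≠ 61
df = n - 1 = 46
t = (x̄ - μ₀) / (s/√n) = (66.11 - 61) / (17.27/√47) = 2.029
p-value = 0.0483

Since p-value < α = 0.05, we reject H₀.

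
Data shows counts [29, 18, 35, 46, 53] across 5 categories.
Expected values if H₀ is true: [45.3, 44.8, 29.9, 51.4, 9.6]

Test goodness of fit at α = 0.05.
Chi-square goodness of fit test:
H₀: observed counts match expected distribution
H₁: observed counts differ from expected distribution
df = k - 1 = 4
χ² = Σ(O - E)²/E
   = (29 - 45.3)²/45.3 + (18 - 44.8)²/44.8 + (35 - 29.9)²/29.9 + (46 - 51.4)²/51.4 + (53 - 9.6)²/9.6
   = 5.865 + 16.032 + 0.870 + 0.567 + 196.204
   = 219.54
p-value < 0.0001

Since p-value < α = 0.05, we reject H₀.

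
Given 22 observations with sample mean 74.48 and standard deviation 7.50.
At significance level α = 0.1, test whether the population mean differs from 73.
One-sample t-test:
H₀: μ = 73
H₁: μ ≠ 73
df = n - 1 = 21
t = (x̄ - μ₀) / (s/√n) = (74.48 - 73) / (7.50/√22) = 0.926
p-value = 0.3652

Since p-value > α = 0.1, we fail to reject H₀.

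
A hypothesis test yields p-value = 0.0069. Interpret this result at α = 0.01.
Since p = 0.0069 < α = 0.01, reject H₀.
There is sufficient evidence to reject the null hypothesis; the result is statistically significant at the 0.01 level.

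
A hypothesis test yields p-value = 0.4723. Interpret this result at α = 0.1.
Since p = 0.4723 > α = 0.1, fail to reject H₀.
There is insufficient evidence to reject the null hypothesis; the result is not statistically significant at the 0.1 level.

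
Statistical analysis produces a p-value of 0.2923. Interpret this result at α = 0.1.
Since p = 0.2923 > α = 0.1, fail to reject H₀.
There is insufficient evidence to reject the null hypothesis; the result is not statistically significant at the 0.1 level.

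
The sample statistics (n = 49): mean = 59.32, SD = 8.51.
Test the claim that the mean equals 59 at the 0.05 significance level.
One-sample t-test:
H₀: μ = 59
H₁: μ ≠ 59
df = n - 1 = 48
t = (x̄ - μ₀) / (s/√n) = (59.32 - 59) / (8.51/√49) = 0.263
p-value = 0.7935

Since p-value > α = 0.05, we fail to reject H₀.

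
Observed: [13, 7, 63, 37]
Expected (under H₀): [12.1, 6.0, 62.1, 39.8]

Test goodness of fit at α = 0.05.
Chi-square goodness of fit test:
H₀: observed counts match expected distribution
H₁: observed counts differ from expected distribution
df = k - 1 = 3
χ² = Σ(O - E)²/E
   = (13 - 12.1)²/12.1 + (7 - 6.0)²/6.0 + (63 - 62.1)²/62.1 + (37 - 39.8)²/39.8
   = 0.067 + 0.167 + 0.013 + 0.197
   = 0.44
p-value = 0.9311

Since p-value > α = 0.05, we fail to reject H₀.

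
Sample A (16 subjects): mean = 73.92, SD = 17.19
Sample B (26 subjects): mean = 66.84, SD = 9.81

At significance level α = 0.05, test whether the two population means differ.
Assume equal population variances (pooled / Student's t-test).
Student's two-sample t-test (equal variances):
H₀: μ₁ = μ₂
H₁: μ₁ ≠ μ₂
df = n₁ + n₂ - 2 = 40
Pooled variance s_p² = [(n₁-1)s₁² + (n₂-1)s₂²] / (n₁ + n₂ - 2) = [(15)(17.19²) + (25)(9.81²)] / 40 = 170.9586
SE = √(s_p²(1/n₁ + 1/n₂)) = √(170.9586 × (1/16 + 1/26)) = 4.1545
t = (x̄₁ - x̄₂) / SE = (73.92 - 66.84) / 4.1545 = 7.08 / 4.1545 = 1.704
p-value = 0.0961

Since p-value > α = 0.05, we fail to reject H₀.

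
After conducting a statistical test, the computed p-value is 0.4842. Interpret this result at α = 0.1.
Since p = 0.4842 > α = 0.1, fail to reject H₀.
There is insufficient evidence to reject the null hypothesis; the result is not statistically significant at the 0.1 level.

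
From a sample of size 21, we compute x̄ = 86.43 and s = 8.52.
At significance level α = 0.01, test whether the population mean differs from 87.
One-sample t-test:
H₀: μ = 87
H₁: μ ≠ 87
df = n - 1 = 20
t = (x̄ - μ₀) / (s/√n) = (86.43 - 87) / (8.52/√21) = -0.307
p-value = 0.7623

Since p-value > α = 0.01, we fail to reject H₀.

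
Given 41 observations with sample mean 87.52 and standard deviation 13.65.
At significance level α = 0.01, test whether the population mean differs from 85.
One-sample t-test:
H₀: μ = 85
H₁: μ ≠ 85
df = n - 1 = 40
t = (x̄ - μ₀) / (s/√n) = (87.52 - 85) / (13.65/√41) = 1.182
p-value = 0.2441

Since p-value > α = 0.01, we fail to reject H₀.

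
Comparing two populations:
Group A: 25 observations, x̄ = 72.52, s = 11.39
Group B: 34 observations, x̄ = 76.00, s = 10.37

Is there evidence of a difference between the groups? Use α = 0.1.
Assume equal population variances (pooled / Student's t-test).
Student's two-sample t-test (equal variances):
H₀: μ₁ = μ₂
H₁: μ₁ ≠ μ₂
df = n₁ + n₂ - 2 = 57
Pooled variance s_p² = [(n₁-1)s₁² + (n₂-1)s₂²] / (n₁ + n₂ - 2) = [(24)(11.39²) + (33)(10.37²)] / 57 = 116.8822
SE = √(s_p²(1/n₁ + 1/n₂)) = √(116.8822 × (1/25 + 1/34)) = 2.8483
t = (x̄₁ - x̄₂) / SE = (72.52 - 76.00) / 2.8483 = -3.48 / 2.8483 = -1.222
p-value = 0.2268

Since p-value > α = 0.1, we fail to reject H₀.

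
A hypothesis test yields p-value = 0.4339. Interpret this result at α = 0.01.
Since p = 0.4339 > α = 0.01, fail to reject H₀.
There is insufficient evidence to reject the null hypothesis; the result is not statistically significant at the 0.01 level.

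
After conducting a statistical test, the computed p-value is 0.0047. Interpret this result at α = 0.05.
Since p = 0.0047 < α = 0.05, reject H₀.
There is sufficient evidence to reject the null hypothesis; the result is statistically significant at the 0.05 level.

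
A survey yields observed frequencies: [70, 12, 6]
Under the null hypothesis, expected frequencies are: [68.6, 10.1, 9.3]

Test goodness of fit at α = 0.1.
Chi-square goodness of fit test:
H₀: observed counts match expected distribution
H₁: observed counts differ from expected distribution
df = k - 1 = 2
χ² = Σ(O - E)²/E
   = (70 - 68.6)²/68.6 + (12 - 10.1)²/10.1 + (6 - 9.3)²/9.3
   = 0.029 + 0.357 + 1.171
   = 1.56
p-value = 0.4591

Since p-value > α = 0.1, we fail to reject H₀.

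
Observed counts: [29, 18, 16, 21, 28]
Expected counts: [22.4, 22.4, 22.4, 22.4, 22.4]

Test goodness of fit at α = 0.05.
Chi-square goodness of fit test:
H₀: observed counts match expected distribution
H₁: observed counts differ from expected distribution
df = k - 1 = 4
χ² = Σ(O - E)²/E
   = (29 - 22.4)²/22.4 + (18 - 22.4)²/22.4 + (16 - 22.4)²/22.4 + (21 - 22.4)²/22.4 + (28 - 22.4)²/22.4
   = 1.945 + 0.864 + 1.829 + 0.087 + 1.400
   = 6.12
p-value = 0.1900

Since p-value > α = 0.05, we fail to reject H₀.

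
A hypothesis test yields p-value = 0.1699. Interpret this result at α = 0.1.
Since p = 0.1699 > α = 0.1, fail to reject H₀.
There is insufficient evidence to reject the null hypothesis; the result is not statistically significant at the 0.1 level.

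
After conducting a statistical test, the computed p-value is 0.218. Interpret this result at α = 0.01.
Since p = 0.218 > α = 0.01, fail to reject H₀.
There is insufficient evidence to reject the null hypothesis; the result is not statistically significant at the 0.01 level.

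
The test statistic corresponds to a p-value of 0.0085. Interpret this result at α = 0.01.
Since p = 0.0085 < α = 0.01, reject H₀.
There is sufficient evidence to reject the null hypothesis; the result is statistically significant at the 0.01 level.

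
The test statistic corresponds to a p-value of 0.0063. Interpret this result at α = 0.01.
Since p = 0.0063 < α = 0.01, reject H₀.
There is sufficient evidence to reject the null hypothesis; the result is statistically significant at the 0.01 level.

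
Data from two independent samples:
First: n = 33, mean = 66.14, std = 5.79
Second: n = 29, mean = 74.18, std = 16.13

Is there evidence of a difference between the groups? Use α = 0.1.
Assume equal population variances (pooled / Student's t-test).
Student's two-sample t-test (equal variances):
H₀: μ₁ = μ₂
H₁: μ₁ ≠ μ₂
df = n₁ + n₂ - 2 = 60
Pooled variance s_p² = [(n₁-1)s₁² + (n₂-1)s₂²] / (n₁ + n₂ - 2) = [(32)(5.79²) + (28)(16.13²)] / 60 = 139.2954
SE = √(s_p²(1/n₁ + 1/n₂)) = √(139.2954 × (1/33 + 1/29)) = 3.0041
t = (x̄₁ - x̄₂) / SE = (66.14 - 74.18) / 3.0041 = -8.04 / 3.0041 = -2.676
p-value = 0.0096

Since p-value < α = 0.1, we reject H₀.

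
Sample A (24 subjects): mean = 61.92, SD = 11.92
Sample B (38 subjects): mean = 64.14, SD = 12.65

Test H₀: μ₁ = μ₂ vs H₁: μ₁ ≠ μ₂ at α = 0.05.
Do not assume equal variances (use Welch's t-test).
Welch's two-sample t-test:
H₀: μ₁ = μ₂
H₁: μ₁ ≠ μ₂
s₁²/n₁ = 11.92²/24 = 5.9203,  s₂²/n₂ = 12.65²/38 = 4.2111
SE = √(s₁²/n₁ + s₂²/n₂) = √(5.9203 + 4.2111) = 3.1830
df (Welch-Satterthwaite) = (s₁²/n₁ + s₂²/n₂)² / [(s₁²/n₁)²/(n₁-1) + (s₂²/n₂)²/(n₂-1)] ≈ 51.24
t = (x̄₁ - x̄₂) / SE = (61.92 - 64.14) / 3.1830 = -2.22 / 3.1830 = -0.697
p-value = 0.4887

Since p-value > α = 0.05, we fail to reject H₀.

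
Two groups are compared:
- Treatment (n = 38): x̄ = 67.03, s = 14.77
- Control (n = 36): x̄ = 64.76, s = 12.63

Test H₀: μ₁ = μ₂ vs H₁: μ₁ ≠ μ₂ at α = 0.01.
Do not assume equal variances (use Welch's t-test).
Welch's two-sample t-test:
H₀: μ₁ = μ₂
H₁: μ₁ ≠ μ₂
s₁²/n₁ = 14.77²/38 = 5.7409,  s₂²/n₂ = 12.63²/36 = 4.4310
SE = √(s₁²/n₁ + s₂²/n₂) = √(5.7409 + 4.4310) = 3.1893
df (Welch-Satterthwaite) = (s₁²/n₁ + s₂²/n₂)² / [(s₁²/n₁)²/(n₁-1) + (s₂²/n₂)²/(n₂-1)] ≈ 71.27
t = (x̄₁ - x̄₂) / SE = (67.03 - 64.76) / 3.1893 = 2.27 / 3.1893 = 0.712
p-value = 0.4789

Since p-value > α = 0.01, we fail to reject H₀.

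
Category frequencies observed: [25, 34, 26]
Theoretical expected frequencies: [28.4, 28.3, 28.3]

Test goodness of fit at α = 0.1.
Chi-square goodness of fit test:
H₀: observed counts match expected distribution
H₁: observed counts differ from expected distribution
df = k - 1 = 2
χ² = Σ(O - E)²/E
   = (25 - 28.4)²/28.4 + (34 - 28.3)²/28.3 + (26 - 28.3)²/28.3
   = 0.407 + 1.148 + 0.187
   = 1.74
p-value = 0.4185

Since p-value > α = 0.1, we fail to reject H₀.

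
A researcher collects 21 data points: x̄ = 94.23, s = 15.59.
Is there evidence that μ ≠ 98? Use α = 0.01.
One-sample t-test:
H₀: μ = 98
H₁: μ ≠ 98
df = n - 1 = 20
t = (x̄ - μ₀) / (s/√n) = (94.23 - 98) / (15.59/√21) = -1.108
p-value = 0.2809

Since p-value > α = 0.01, we fail to reject H₀.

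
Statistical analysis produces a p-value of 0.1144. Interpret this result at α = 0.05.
Since p = 0.1144 > α = 0.05, fail to reject H₀.
There is insufficient evidence to reject the null hypothesis; the result is not statistically significant at the 0.05 level.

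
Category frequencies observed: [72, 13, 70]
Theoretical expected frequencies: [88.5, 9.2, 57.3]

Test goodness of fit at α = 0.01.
Chi-square goodness of fit test:
H₀: observed counts match expected distribution
H₁: observed counts differ from expected distribution
df = k - 1 = 2
χ² = Σ(O - E)²/E
   = (72 - 88.5)²/88.5 + (13 - 9.2)²/9.2 + (70 - 57.3)²/57.3
   = 3.076 + 1.570 + 2.815
   = 7.46
p-value = 0.0240

Since p-value > α = 0.01, we fail to reject H₀.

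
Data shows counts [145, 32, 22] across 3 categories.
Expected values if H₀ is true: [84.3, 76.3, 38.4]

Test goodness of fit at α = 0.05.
Chi-square goodness of fit test:
H₀: observed counts match expected distribution
H₁: observed counts differ from expected distribution
df = k - 1 = 2
χ² = Σ(O - E)²/E
   = (145 - 84.3)²/84.3 + (32 - 76.3)²/76.3 + (22 - 38.4)²/38.4
   = 43.707 + 25.721 + 7.004
   = 76.43
p-value < 0.0001

Since p-value < α = 0.05, we reject H₀.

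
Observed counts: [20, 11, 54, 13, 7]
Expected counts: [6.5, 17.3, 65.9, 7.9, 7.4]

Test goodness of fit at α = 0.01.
Chi-square goodness of fit test:
H₀: observed counts match expected distribution
H₁: observed counts differ from expected distribution
df = k - 1 = 4
χ² = Σ(O - E)²/E
   = (20 - 6.5)²/6.5 + (11 - 17.3)²/17.3 + (54 - 65.9)²/65.9 + (13 - 7.9)²/7.9 + (7 - 7.4)²/7.4
   = 28.038 + 2.294 + 2.149 + 3.292 + 0.022
   = 35.80
p-value < 0.0001

Since p-value < α = 0.01, we reject H₀.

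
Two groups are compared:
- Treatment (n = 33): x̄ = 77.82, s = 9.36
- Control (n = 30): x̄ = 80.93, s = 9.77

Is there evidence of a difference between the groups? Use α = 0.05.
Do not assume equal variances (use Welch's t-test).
Welch's two-sample t-test:
H₀: μ₁ = μ₂
H₁: μ₁ ≠ μ₂
s₁²/n₁ = 9.36²/33 = 2.6548,  s₂²/n₂ = 9.77²/30 = 3.1818
SE = √(s₁²/n₁ + s₂²/n₂) = √(2.6548 + 3.1818) = 2.4159
df (Welch-Satterthwaite) = (s₁²/n₁ + s₂²/n₂)² / [(s₁²/n₁)²/(n₁-1) + (s₂²/n₂)²/(n₂-1)] ≈ 59.83
t = (x̄₁ - x̄₂) / SE = (77.82 - 80.93) / 2.4159 = -3.11 / 2.4159 = -1.287
p-value = 0.2029

Since p-value > α = 0.05, we fail to reject H₀.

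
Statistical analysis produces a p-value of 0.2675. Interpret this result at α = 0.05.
Since p = 0.2675 > α = 0.05, fail to reject H₀.
There is insufficient evidence to reject the null hypothesis; the result is not statistically significant at the 0.05 level.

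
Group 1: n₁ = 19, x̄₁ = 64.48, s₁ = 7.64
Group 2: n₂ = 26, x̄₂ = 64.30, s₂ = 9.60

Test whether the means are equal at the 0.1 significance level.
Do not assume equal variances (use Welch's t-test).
Welch's two-sample t-test:
H₀: μ₁ = μ₂
H₁: μ₁ ≠ μ₂
s₁²/n₁ = 7.64²/19 = 3.0721,  s₂²/n₂ = 9.60²/26 = 3.5446
SE = √(s₁²/n₁ + s₂²/n₂) = √(3.0721 + 3.5446) = 2.5723
df (Welch-Satterthwaite) = (s₁²/n₁ + s₂²/n₂)² / [(s₁²/n₁)²/(n₁-1) + (s₂²/n₂)²/(n₂-1)] ≈ 42.63
t = (x̄₁ - x̄₂) / SE = (64.48 - 64.30) / 2.5723 = 0.18 / 2.5723 = 0.070
p-value = 0.9445

Since p-value > α = 0.1, we fail to reject H₀.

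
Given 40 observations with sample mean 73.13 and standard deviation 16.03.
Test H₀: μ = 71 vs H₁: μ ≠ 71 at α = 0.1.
One-sample t-test:
H₀: μ = 71
H₁: μ ≠ 71
df = n - 1 = 39
t = (x̄ - μ₀) / (s/√n) = (73.13 - 71) / (16.03/√40) = 0.840
p-value = 0.4058

Since p-value > α = 0.1, we fail to reject H₀.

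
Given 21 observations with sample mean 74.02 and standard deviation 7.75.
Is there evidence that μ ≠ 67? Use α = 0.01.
One-sample t-test:
H₀: μ = 67
H₁: μ ≠ 67
df = n - 1 = 20
t = (x̄ - μ₀) / (s/√n) = (74.02 - 67) / (7.75/√21) = 4.151
p-value = 0.0005

Since p-value < α = 0.01, we reject H₀.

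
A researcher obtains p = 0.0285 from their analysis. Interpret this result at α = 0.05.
Since p = 0.0285 < α = 0.05, reject H₀.
There is sufficient evidence to reject the null hypothesis; the result is statistically significant at the 0.05 level.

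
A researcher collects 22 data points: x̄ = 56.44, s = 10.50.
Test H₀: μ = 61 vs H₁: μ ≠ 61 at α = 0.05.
One-sample t-test:
H₀: μ = 61
H₁: μ ≠ 61
df = n - 1 = 21
t = (x̄ - μ₀) / (s/√n) = (56.44 - 61) / (10.50/√22) = -2.037
p-value = 0.0545

Since p-value > α = 0.05, we fail to reject H₀.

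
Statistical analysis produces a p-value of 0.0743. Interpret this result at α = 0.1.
Since p = 0.0743 < α = 0.1, reject H₀.
There is sufficient evidence to reject the null hypothesis; the result is statistically significant at the 0.1 level.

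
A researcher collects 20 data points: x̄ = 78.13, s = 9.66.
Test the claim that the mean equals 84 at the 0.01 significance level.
One-sample t-test:
H₀: μ = 84
H₁: μ ≠ 84
df = n - 1 = 19
t = (x̄ - μ₀) / (s/√n) = (78.13 - 84) / (9.66/√20) = -2.718
p-value = 0.0137

Since p-value > α = 0.01, we fail to reject H₀.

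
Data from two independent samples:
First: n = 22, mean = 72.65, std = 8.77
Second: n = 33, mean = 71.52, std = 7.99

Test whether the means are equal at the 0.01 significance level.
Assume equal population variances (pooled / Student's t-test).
Student's two-sample t-test (equal variances):
H₀: μ₁ = μ₂
H₁: μ₁ ≠ μ₂
df = n₁ + n₂ - 2 = 53
Pooled variance s_p² = [(n₁-1)s₁² + (n₂-1)s₂²] / (n₁ + n₂ - 2) = [(21)(8.77²) + (32)(7.99²)] / 53 = 69.0199
SE = √(s_p²(1/n₁ + 1/n₂)) = √(69.0199 × (1/22 + 1/33)) = 2.2867
t = (x̄₁ - x̄₂) / SE = (72.65 - 71.52) / 2.2867 = 1.13 / 2.2867 = 0.494
p-value = 0.6232

Since p-value > α = 0.01, we fail to reject H₀.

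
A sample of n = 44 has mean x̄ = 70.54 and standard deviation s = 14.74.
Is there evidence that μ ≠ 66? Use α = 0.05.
One-sample t-test:
H₀: μ = 66
H₁: μ ≠ 66
df = n - 1 = 43
t = (x̄ - μ₀) / (s/√n) = (70.54 - 66) / (14.74/√44) = 2.043
p-value = 0.0472

Since p-value < α = 0.05, we reject H₀.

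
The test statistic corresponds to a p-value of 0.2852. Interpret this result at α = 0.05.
Since p = 0.2852 > α = 0.05, fail to reject H₀.
There is insufficient evidence to reject the null hypothesis; the result is not statistically significant at the 0.05 level.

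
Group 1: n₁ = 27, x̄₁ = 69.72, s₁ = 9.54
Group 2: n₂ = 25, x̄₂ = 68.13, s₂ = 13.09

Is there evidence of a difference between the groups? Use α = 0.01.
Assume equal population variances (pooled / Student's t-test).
Student's two-sample t-test (equal variances):
H₀: μ₁ = μ₂
H₁: μ₁ ≠ μ₂
df = n₁ + n₂ - 2 = 50
Pooled variance s_p² = [(n₁-1)s₁² + (n₂-1)s₂²] / (n₁ + n₂ - 2) = [(26)(9.54²) + (24)(13.09²)] / 50 = 129.5731
SE = √(s_p²(1/n₁ + 1/n₂)) = √(129.5731 × (1/27 + 1/25)) = 3.1594
t = (x̄₁ - x̄₂) / SE = (69.72 - 68.13) / 3.1594 = 1.59 / 3.1594 = 0.503
p-value = 0.6170

Since p-value > α = 0.01, we fail to reject H₀.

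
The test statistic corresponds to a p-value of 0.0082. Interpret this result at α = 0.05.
Since p = 0.0082 < α = 0.05, reject H₀.
There is sufficient evidence to reject the null hypothesis; the result is statistically significant at the 0.05 level.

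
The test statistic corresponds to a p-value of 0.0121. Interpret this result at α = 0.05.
Since p = 0.0121 < α = 0.05, reject H₀.
There is sufficient evidence to reject the null hypothesis; the result is statistically significant at the 0.05 level.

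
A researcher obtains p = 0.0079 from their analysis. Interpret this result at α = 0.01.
Since p = 0.0079 < α = 0.01, reject H₀.
There is sufficient evidence to reject the null hypothesis; the result is statistically significant at the 0.01 level.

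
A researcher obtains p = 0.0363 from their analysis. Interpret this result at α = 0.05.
Since p = 0.0363 < α = 0.05, reject H₀.
There is sufficient evidence to reject the null hypothesis; the result is statistically significant at the 0.05 level.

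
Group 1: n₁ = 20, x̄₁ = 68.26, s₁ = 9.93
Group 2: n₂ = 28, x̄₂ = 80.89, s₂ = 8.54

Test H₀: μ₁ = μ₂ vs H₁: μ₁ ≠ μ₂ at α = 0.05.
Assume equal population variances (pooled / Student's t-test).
Student's two-sample t-test (equal variances):
H₀: μ₁ = μ₂
H₁: μ₁ ≠ μ₂
df = n₁ + n₂ - 2 = 46
Pooled variance s_p² = [(n₁-1)s₁² + (n₂-1)s₂²] / (n₁ + n₂ - 2) = [(19)(9.93²) + (27)(8.54²)] / 46 = 83.5358
SE = √(s_p²(1/n₁ + 1/n₂)) = √(83.5358 × (1/20 + 1/28)) = 2.6759
t = (x̄₁ - x̄₂) / SE = (68.26 - 80.89) / 2.6759 = -12.63 / 2.6759 = -4.720
p-value < 0.0001

Since p-value < α = 0.05, we reject H₀.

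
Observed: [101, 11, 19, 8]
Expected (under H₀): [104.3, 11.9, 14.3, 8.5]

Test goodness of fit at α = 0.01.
Chi-square goodness of fit test:
H₀: observed counts match expected distribution
H₁: observed counts differ from expected distribution
df = k - 1 = 3
χ² = Σ(O - E)²/E
   = (101 - 104.3)²/104.3 + (11 - 11.9)²/11.9 + (19 - 14.3)²/14.3 + (8 - 8.5)²/8.5
   = 0.104 + 0.068 + 1.545 + 0.029
   = 1.75
p-value = 0.6266

Since p-value > α = 0.01, we fail to reject H₀.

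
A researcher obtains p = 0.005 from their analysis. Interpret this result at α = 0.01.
Since p = 0.005 < α = 0.01, reject H₀.
There is sufficient evidence to reject the null hypothesis; the result is statistically significant at the 0.01 level.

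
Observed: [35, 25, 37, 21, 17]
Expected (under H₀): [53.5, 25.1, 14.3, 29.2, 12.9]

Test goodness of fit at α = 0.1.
Chi-square goodness of fit test:
H₀: observed counts match expected distribution
H₁: observed counts differ from expected distribution
df = k - 1 = 4
χ² = Σ(O - E)²/E
   = (35 - 53.5)²/53.5 + (25 - 25.1)²/25.1 + (37 - 14.3)²/14.3 + (21 - 29.2)²/29.2 + (17 - 12.9)²/12.9
   = 6.397 + 0.000 + 36.034 + 2.303 + 1.303
   = 46.04
p-value < 0.0001

Since p-value < α = 0.1, we reject H₀.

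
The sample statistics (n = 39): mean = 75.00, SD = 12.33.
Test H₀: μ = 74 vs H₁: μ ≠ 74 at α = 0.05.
One-sample t-test:
H₀: μ = 74
H₁: μ ≠ 74
df = n - 1 = 38
t = (x̄ - μ₀) / (s/√n) = (75.00 - 74) / (12.33/√39) = 0.506
p-value = 0.6154

Since p-value > α = 0.05, we fail to reject H₀.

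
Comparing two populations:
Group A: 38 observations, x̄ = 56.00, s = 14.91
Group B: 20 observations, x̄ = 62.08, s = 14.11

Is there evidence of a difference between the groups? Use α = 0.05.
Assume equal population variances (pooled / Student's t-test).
Student's two-sample t-test (equal variances):
H₀: μ₁ = μ₂
H₁: μ₁ ≠ μ₂
df = n₁ + n₂ - 2 = 56
Pooled variance s_p² = [(n₁-1)s₁² + (n₂-1)s₂²] / (n₁ + n₂ - 2) = [(37)(14.91²) + (19)(14.11²)] / 56 = 214.4312
SE = √(s_p²(1/n₁ + 1/n₂)) = √(214.4312 × (1/38 + 1/20)) = 4.0453
t = (x̄₁ - x̄₂) / SE = (56.00 - 62.08) / 4.0453 = -6.08 / 4.0453 = -1.503
p-value = 0.1385

Since p-value > α = 0.05, we fail to reject H₀.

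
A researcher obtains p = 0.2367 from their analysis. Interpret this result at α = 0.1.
Since p = 0.2367 > α = 0.1, fail to reject H₀.
There is insufficient evidence to reject the null hypothesis; the result is not statistically significant at the 0.1 level.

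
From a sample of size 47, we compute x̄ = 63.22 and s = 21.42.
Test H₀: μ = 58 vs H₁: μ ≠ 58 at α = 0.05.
One-sample t-test:
H₀: μ = 58
H₁: μ ≠ 58
df = n - 1 = 46
t = (x̄ - μ₀) / (s/√n) = (63.22 - 58) / (21.42/√47) = 1.671
p-value = 0.1016

Since p-value > α = 0.05, we fail to reject H₀.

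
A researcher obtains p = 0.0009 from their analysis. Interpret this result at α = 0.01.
Since p = 0.0009 < α = 0.01, reject H₀.
There is sufficient evidence to reject the null hypothesis; the result is statistically significant at the 0.01 level.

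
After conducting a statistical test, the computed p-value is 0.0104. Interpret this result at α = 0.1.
Since p = 0.0104 < α = 0.1, reject H₀.
There is sufficient evidence to reject the null hypothesis; the result is statistically significant at the 0.1 level.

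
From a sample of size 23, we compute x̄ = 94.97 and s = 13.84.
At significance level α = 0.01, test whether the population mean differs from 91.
One-sample t-test:
H₀: μ = 91
H₁: μ ≠ 91
df = n - 1 = 22
t = (x̄ - μ₀) / (s/√n) = (94.97 - 91) / (13.84/√23) = 1.376
p-value = 0.1828

Since p-value > α = 0.01, we fail to reject H₀.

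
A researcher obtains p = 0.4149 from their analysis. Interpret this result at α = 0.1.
Since p = 0.4149 > α = 0.1, fail to reject H₀.
There is insufficient evidence to reject the null hypothesis; the result is not statistically significant at the 0.1 level.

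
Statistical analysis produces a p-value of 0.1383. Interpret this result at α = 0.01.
Since p = 0.1383 > α = 0.01, fail to reject H₀.
There is insufficient evidence to reject the null hypothesis; the result is not statistically significant at the 0.01 level.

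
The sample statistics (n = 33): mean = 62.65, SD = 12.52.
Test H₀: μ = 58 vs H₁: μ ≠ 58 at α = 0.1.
One-sample t-test:
H₀: μ = 58
H₁: μ ≠ 58
df = n - 1 = 32
t = (x̄ - μ₀) / (s/√n) = (62.65 - 58) / (12.52/√33) = 2.134
p-value = 0.0406

Since p-value < α = 0.1, we reject H₀.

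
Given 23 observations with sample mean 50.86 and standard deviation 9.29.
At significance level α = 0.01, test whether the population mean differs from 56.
One-sample t-test:
H₀: μ = 56
H₁: μ ≠ 56
df = n - 1 = 22
t = (x̄ - μ₀) / (s/√n) = (50.86 - 56) / (9.29/√23) = -2.653
p-value = 0.0145

Since p-value > α = 0.01, we fail to reject H₀.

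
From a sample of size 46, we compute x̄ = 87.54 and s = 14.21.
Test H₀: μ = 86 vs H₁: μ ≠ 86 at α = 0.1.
One-sample t-test:
H₀: μ = 86
H₁: μ ≠ 86
df = n - 1 = 45
t = (x̄ - μ₀) / (s/√n) = (87.54 - 86) / (14.21/√46) = 0.735
p-value = 0.4661

Since p-value > α = 0.1, we fail to reject H₀.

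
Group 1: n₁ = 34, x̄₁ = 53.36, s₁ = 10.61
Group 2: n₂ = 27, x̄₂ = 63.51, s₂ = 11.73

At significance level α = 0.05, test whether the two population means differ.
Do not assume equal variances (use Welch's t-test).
Welch's two-sample t-test:
H₀: μ₁ = μ₂
H₁: μ₁ ≠ μ₂
s₁²/n₁ = 10.61²/34 = 3.3109,  s₂²/n₂ = 11.73²/27 = 5.0960
SE = √(s₁²/n₁ + s₂²/n₂) = √(3.3109 + 5.0960) = 2.8995
df (Welch-Satterthwaite) = (s₁²/n₁ + s₂²/n₂)² / [(s₁²/n₁)²/(n₁-1) + (s₂²/n₂)²/(n₂-1)] ≈ 53.10
t = (x̄₁ - x̄₂) / SE = (53.36 - 63.51) / 2.8995 = -10.15 / 2.8995 = -3.501
p-value = 0.0009

Since p-value < α = 0.05, we reject H₀.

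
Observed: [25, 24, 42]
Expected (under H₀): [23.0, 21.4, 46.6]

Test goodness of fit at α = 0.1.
Chi-square goodness of fit test:
H₀: observed counts match expected distribution
H₁: observed counts differ from expected distribution
df = k - 1 = 2
χ² = Σ(O - E)²/E
   = (25 - 23.0)²/23.0 + (24 - 21.4)²/21.4 + (42 - 46.6)²/46.6
   = 0.174 + 0.316 + 0.454
   = 0.94
p-value = 0.6238

Since p-value > α = 0.1, we fail to reject H₀.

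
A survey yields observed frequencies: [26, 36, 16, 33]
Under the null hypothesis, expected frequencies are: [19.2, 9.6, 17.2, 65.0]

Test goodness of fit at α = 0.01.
Chi-square goodness of fit test:
H₀: observed counts match expected distribution
H₁: observed counts differ from expected distribution
df = k - 1 = 3
χ² = Σ(O - E)²/E
   = (26 - 19.2)²/19.2 + (36 - 9.6)²/9.6 + (16 - 17.2)²/17.2 + (33 - 65.0)²/65.0
   = 2.408 + 72.600 + 0.084 + 15.754
   = 90.85
p-value < 0.0001

Since p-value < α = 0.01, we reject H₀.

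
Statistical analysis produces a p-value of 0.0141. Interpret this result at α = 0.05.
Since p = 0.0141 < α = 0.05, reject H₀.
There is sufficient evidence to reject the null hypothesis; the result is statistically significant at the 0.05 level.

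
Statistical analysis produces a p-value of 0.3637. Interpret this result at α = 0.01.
Since p = 0.3637 > α = 0.01, fail to reject H₀.
There is insufficient evidence to reject the null hypothesis; the result is not statistically significant at the 0.01 level.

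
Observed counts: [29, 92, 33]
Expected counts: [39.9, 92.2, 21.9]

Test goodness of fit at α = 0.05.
Chi-square goodness of fit test:
H₀: observed counts match expected distribution
H₁: observed counts differ from expected distribution
df = k - 1 = 2
χ² = Σ(O - E)²/E
   = (29 - 39.9)²/39.9 + (92 - 92.2)²/92.2 + (33 - 21.9)²/21.9
   = 2.978 + 0.000 + 5.626
   = 8.60
p-value = 0.0135

Since p-value < α = 0.05, we reject H₀.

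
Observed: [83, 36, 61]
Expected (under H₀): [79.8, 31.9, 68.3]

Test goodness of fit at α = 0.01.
Chi-square goodness of fit test:
H₀: observed counts match expected distribution
H₁: observed counts differ from expected distribution
df = k - 1 = 2
χ² = Σ(O - E)²/E
   = (83 - 79.8)²/79.8 + (36 - 31.9)²/31.9 + (61 - 68.3)²/68.3
   = 0.128 + 0.527 + 0.780
   = 1.44
p-value = 0.4878

Since p-value > α = 0.01, we fail to reject H₀.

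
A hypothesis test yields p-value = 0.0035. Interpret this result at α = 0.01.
Since p = 0.0035 < α = 0.01, reject H₀.
There is sufficient evidence to reject the null hypothesis; the result is statistically significant at the 0.01 level.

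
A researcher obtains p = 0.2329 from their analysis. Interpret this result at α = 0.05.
Since p = 0.2329 > α = 0.05, fail to reject H₀.
There is insufficient evidence to reject the null hypothesis; the result is not statistically significant at the 0.05 level.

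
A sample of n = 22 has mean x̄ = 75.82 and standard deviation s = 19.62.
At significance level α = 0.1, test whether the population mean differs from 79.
One-sample t-test:
H₀: μ = 79
H₁: μ ≠ 79
df = n - 1 = 21
t = (x̄ - μ₀) / (s/√n) = (75.82 - 79) / (19.62/√22) = -0.760
p-value = 0.4556

Since p-value > α = 0.1, we fail to reject H₀.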